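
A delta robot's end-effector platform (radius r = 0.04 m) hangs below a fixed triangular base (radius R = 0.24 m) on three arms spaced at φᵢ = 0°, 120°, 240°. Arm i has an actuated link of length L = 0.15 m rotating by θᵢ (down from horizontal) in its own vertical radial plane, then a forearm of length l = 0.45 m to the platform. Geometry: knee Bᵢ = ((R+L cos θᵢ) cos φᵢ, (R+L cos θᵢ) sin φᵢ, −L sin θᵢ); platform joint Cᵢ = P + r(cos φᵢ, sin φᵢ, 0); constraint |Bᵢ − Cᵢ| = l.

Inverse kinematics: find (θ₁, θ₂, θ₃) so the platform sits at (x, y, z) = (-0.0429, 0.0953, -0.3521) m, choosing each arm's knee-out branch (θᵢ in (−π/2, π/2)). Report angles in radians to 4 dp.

arm 1 (φ=0.0°): x'=-0.0429, y'=0.0953
  e−x'=0.2429;  (l²−L²−(e−x')²−y'²−z²)/2L = -0.0402
  √(A²+B²)=0.4278;  θ1 = -0.9669+1.6649 ≈ 0.6980
arm 2 (φ=120.0°): x'=0.1040, y'=-0.0105
  A=0.0960, B=-0.3521, C=(l²−L²−A²−y'²−z²)/(2L)=0.1557
  θ2 = atan2(B,A) + arccos(C/0.3650) = -0.1744
rotate P by −φ3: (-0.0611, -0.0848, -0.3521)
  e−x'=0.2611;  (l²−L²−(e−x')²−y'²−z²)/2L = -0.0644
  γ=atan2(-0.3521,0.2611)=-0.9328;  ψ=arccos(-0.1470)=1.7183;  θ3=γ+ψ≈0.7856

θ₁ = 0.6980, θ₂ = -0.1744, θ₃ = 0.7856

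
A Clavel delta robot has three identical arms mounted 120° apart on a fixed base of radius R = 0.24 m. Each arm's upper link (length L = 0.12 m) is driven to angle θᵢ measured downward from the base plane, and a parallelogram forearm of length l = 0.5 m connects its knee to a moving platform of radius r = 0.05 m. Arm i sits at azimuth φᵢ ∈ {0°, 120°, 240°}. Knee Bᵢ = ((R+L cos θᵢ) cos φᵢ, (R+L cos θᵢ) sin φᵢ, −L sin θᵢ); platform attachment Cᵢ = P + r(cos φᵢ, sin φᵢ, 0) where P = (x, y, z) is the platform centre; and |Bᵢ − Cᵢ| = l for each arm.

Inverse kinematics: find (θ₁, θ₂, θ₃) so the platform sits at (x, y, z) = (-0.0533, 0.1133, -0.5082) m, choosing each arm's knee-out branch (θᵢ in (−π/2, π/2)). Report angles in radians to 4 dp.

arm 1 (φ=0.0°): x'=-0.0533, y'=0.1133
  A cos θ + B sin θ = C:  0.2433·cos θ + -0.5082·sin θ = -0.3946
  √(A²+B²)=0.5634;  θ1 = -1.1243+2.3466 ≈ 1.2223
arm 2 (φ=120.0°): x'=0.1248, y'=-0.0105
  A=0.0652, B=-0.5082, C=(l²−L²−A²−y'²−z²)/(2L)=-0.1126
  √(A²+B²)=0.5124;  θ2 = -1.4431+1.7924 ≈ 0.3493
rotate P by −φ3: (-0.0715, -0.1028, -0.5082)
  A cos θ + B sin θ = C:  0.2615·cos θ + -0.5082·sin θ = -0.4233
  θ3 = atan2(B,A) + arccos(C/0.5715) = 1.3094

θ₁ = 1.2223, θ₂ = 0.3493, θ₃ = 1.3094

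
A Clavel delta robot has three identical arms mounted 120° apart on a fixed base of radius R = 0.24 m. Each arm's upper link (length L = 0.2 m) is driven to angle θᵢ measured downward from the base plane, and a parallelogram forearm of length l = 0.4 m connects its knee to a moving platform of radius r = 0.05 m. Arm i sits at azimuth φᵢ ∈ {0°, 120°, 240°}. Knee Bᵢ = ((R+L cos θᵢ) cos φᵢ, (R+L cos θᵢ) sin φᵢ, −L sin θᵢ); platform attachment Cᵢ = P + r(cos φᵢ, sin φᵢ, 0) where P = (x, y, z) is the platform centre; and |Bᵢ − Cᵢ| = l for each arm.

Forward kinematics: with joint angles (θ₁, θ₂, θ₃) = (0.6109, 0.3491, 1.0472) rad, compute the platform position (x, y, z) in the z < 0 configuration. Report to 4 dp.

φ1=0.0°: virtual centre (0.3538, 0.0000, -0.1147), radius l
centre 2 = (0.3779·cos120.0°, 0.3779·sin120.0°, -0.0684) = (-0.1890, 0.3273, -0.0684)
centre 3 = (0.2900·cos240.0°, 0.2900·sin240.0°, -0.1732) = (-0.1450, -0.2511, -0.1732)
eliminate P² terms by subtracting sphere 1 from 2 and 3
plane₁₂: -1.0856x+0.6546y+0.0926z = 0.0092
det = 1.1984;  x = 0.0094+-0.0251z,  y = 0.0296+-0.1831z
sphere 1 gives Az²+Bz+C=0 with A=1.0341, B=0.2359, C=-0.0273;  B²−4AC=0.1687;  roots -0.3126, 0.0846;  negative root z = -0.3126
x = 0.0172, y = 0.0868

(0.0172, 0.0868, -0.3126)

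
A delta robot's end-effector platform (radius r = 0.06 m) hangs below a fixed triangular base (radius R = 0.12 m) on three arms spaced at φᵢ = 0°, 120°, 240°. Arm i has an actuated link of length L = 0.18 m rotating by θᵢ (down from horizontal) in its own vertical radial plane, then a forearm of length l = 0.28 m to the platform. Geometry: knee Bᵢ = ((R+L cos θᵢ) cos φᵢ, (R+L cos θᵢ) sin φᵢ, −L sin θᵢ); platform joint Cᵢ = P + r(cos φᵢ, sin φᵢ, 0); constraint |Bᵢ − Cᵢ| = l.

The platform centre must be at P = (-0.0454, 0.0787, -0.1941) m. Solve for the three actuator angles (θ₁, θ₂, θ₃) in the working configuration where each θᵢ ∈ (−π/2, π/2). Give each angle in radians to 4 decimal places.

rotate P by −φ1: (-0.0454, 0.0787, -0.1941)
  A cos θ + B sin θ = C:  0.1054·cos θ + -0.1941·sin θ = -0.0249
  γ=atan2(-0.1941,0.1054)=-1.0733;  ψ=arccos(-0.1129)=1.6839;  θ1=γ+ψ≈0.6106
arm 2 (φ=120.0°): x'=0.0909, y'=0.0000
  A=-0.0309, B=-0.1941, C=(l²−L²−A²−y'²−z²)/(2L)=0.0205
  √(A²+B²)=0.1965;  θ2 = -1.7284+1.4664 ≈ -0.2620
arm 3 (φ=240.0°): x'=-0.0455, y'=-0.0787
  A cos θ + B sin θ = C:  0.1055·cos θ + -0.1941·sin θ = -0.0250
  γ=atan2(-0.1941,0.1055)=-1.0731;  ψ=arccos(-0.1130)=1.6840;  θ3=γ+ψ≈0.6109

θ₁ = 0.6106, θ₂ = -0.2620, θ₃ = 0.6109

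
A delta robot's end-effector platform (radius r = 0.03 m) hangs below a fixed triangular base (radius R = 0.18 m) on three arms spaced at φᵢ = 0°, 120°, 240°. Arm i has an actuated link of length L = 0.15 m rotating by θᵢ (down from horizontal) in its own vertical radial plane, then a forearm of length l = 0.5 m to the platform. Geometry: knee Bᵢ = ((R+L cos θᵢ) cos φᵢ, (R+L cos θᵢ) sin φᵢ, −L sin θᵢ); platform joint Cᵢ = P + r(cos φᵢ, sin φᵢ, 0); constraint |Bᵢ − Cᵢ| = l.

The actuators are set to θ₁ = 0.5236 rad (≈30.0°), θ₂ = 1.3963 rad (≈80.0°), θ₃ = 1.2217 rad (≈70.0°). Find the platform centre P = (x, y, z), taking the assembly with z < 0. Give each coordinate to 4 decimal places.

φ1=0.0°: virtual centre (0.2799, 0.0000, -0.0750), radius l
arm 2 at φ=120.0°: (R−r)+L cos θ2 = 0.1760;  O2 = (-0.0880, 0.1525, -0.1477)
arm 3 at φ=240.0°: (R−r)+L cos θ3 = 0.2013;  O3 = (-0.1007, -0.1743, -0.1410)
|O₂|²−|O₁|² = -0.0312;  |O₃|²−|O₁|² = -0.0236
plane₁₂: -0.7358x+0.3049y+-0.1454z = -0.0312
Cramer: x(z) = 0.0369-0.1861z;  y(z) = -0.0130+0.0279z
sphere 1 gives Az²+Bz+C=0 with A=1.0354, B=0.2397, C=-0.1852;  B²−4AC=0.8244;  roots -0.5542, 0.3227;  negative root z = -0.5542
x = 0.1401, y = -0.0285

(0.1401, -0.0285, -0.5542)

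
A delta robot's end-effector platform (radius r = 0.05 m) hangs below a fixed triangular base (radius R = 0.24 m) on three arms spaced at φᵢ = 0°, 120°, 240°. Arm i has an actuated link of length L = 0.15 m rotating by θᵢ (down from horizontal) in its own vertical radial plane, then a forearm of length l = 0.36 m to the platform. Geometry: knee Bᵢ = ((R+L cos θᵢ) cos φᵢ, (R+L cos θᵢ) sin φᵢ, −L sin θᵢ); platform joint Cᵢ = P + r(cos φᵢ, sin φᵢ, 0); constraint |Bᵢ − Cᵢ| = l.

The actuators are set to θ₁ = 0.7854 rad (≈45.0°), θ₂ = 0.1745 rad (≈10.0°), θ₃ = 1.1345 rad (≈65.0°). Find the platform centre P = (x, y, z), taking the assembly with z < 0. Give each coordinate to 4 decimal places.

(-0.0080, 0.0900, -0.2765)

centre 1 = (0.2961·cos0.0°, 0.2961·sin0.0°, -0.1061) = (0.2961, 0.0000, -0.1061)
centre 2 = (0.3377·cos120.0°, 0.3377·sin120.0°, -0.0260) = (-0.1689, 0.2925, -0.0260)
arm 3 at φ=240.0°: e+L cos θ3 = 0.2534;  centre 3 = (-0.1267, -0.2194, -0.1359)
eliminate P² terms by subtracting sphere 1 from 2 and 3
plane₁₂: -0.9299x+0.5850y+0.1600z = 0.0158
det = 0.9027;  x = 0.0028+0.0391z,  y = 0.0315+-0.2115z
into |P−centre ₁|² = l²: 1.0462z² + 0.1759z + -0.0314 = 0;  Δ = 0.1622;  z = -0.2765 or 0.1084 → z<0 root = -0.2765
x = -0.0080, y = 0.0900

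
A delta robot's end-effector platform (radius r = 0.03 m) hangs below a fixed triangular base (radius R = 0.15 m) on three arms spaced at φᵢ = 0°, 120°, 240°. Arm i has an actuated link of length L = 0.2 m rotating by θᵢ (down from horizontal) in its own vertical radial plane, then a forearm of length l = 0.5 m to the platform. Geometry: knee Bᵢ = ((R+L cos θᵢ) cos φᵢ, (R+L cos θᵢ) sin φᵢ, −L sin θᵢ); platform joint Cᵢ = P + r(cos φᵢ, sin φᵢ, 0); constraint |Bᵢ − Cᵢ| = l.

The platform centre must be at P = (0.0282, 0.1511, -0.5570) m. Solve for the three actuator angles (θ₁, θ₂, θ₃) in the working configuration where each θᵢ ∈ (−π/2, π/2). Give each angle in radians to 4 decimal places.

rotate P by −φ1: (0.0282, 0.1511, -0.5570)
  e−x'=0.0918;  (l²−L²−(e−x')²−y'²−z²)/2L = -0.3288
  θ1 = atan2(B,A) + arccos(C/0.5645) = 0.7850
rotate P by −φ2: (0.1168, -0.1000, -0.5570)
  A cos θ + B sin θ = C:  0.0032·cos θ + -0.5570·sin θ = -0.2756
  √(A²+B²)=0.5570;  θ2 = -1.5650+2.0885 ≈ 0.5235
φ3=240.0° → target in arm frame (-0.1450, -0.0511)
  A=0.2650, B=-0.5570, C=(l²−L²−A²−y'²−z²)/(2L)=-0.4327
  √(A²+B²)=0.6168;  θ3 = -1.1268+2.3482 ≈ 1.2214

θ₁ = 0.7850, θ₂ = 0.5235, θ₃ = 1.2214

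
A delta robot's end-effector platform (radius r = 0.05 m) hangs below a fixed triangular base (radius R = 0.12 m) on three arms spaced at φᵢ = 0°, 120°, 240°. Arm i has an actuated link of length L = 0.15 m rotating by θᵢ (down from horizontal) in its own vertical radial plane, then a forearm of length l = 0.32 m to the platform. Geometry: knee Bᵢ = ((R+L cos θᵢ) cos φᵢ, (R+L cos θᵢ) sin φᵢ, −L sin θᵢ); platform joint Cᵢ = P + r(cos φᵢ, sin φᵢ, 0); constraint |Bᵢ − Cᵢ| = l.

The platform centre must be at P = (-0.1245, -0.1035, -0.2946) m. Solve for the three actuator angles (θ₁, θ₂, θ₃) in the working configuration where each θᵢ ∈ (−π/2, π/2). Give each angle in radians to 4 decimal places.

φ1=0.0° → target in arm frame (-0.1245, -0.1035)
  A=0.1945, B=-0.2946, C=(l²−L²−A²−y'²−z²)/(2L)=-0.1848
  √(A²+B²)=0.3530;  θ1 = -0.9873+2.1216 ≈ 1.1344
φ2=120.0° → target in arm frame (-0.0274, 0.1596)
  e−x'=0.0974;  (l²−L²−(e−x')²−y'²−z²)/2L = -0.1395
  √(A²+B²)=0.3103;  θ2 = -1.2515+2.0369 ≈ 0.7854
rotate P by −φ3: (0.1519, -0.0561, -0.2946)
  A cos θ + B sin θ = C:  -0.0819·cos θ + -0.2946·sin θ = -0.0558
  θ3 = atan2(B,A) + arccos(C/0.3058) = -0.0876

θ₁ = 1.1344, θ₂ = 0.7854, θ₃ = -0.0876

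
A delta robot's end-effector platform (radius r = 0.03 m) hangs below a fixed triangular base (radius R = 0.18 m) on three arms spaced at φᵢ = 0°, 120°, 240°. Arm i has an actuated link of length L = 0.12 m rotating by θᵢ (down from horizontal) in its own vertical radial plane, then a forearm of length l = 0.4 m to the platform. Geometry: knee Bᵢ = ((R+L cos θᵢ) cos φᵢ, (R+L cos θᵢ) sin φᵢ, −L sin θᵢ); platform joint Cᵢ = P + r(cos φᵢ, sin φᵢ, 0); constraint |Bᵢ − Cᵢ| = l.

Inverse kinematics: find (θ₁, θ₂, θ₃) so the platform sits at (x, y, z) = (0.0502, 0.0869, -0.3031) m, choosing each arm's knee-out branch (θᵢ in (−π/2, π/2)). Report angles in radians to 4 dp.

arm 1 (φ=0.0°): x'=0.0502, y'=0.0869
  A cos θ + B sin θ = C:  0.0998·cos θ + -0.3031·sin θ = 0.1509
  θ1 = atan2(B,A) + arccos(C/0.3191) = -0.1745
φ2=120.0° → target in arm frame (0.0502, -0.0869)
  A=0.0998, B=-0.3031, C=(l²−L²−A²−y'²−z²)/(2L)=0.1509
  γ=atan2(-0.3031,0.0998)=-1.2526;  ψ=arccos(0.4727)=1.0784;  θ2=γ+ψ≈-0.1742
arm 3 (φ=240.0°): x'=-0.1004, y'=0.0000
  A cos θ + B sin θ = C:  0.2504·cos θ + -0.3031·sin θ = -0.0373
  θ3 = atan2(B,A) + arccos(C/0.3931) = 0.7854

θ₁ = -0.1745, θ₂ = -0.1742, θ₃ = 0.7854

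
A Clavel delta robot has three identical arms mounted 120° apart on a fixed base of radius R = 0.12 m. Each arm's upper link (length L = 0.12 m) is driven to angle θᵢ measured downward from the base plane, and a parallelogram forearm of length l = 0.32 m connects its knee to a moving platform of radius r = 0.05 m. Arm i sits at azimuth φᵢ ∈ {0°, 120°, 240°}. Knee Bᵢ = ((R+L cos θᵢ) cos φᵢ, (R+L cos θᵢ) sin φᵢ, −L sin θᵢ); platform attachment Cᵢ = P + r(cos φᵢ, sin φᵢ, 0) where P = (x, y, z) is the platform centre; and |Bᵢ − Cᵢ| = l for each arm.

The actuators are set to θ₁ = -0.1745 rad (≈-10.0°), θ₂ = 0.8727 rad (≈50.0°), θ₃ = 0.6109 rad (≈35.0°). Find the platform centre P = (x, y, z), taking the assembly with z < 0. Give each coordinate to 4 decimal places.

arm 1 at φ=0.0°: (R−r)+L cos θ1 = 0.1882;  centre 1 = (0.1882, 0.0000, 0.0208)
arm 2 at φ=120.0°: (R−r)+L cos θ2 = 0.1471;  centre 2 = (-0.0736, 0.1274, -0.0919)
φ3=240.0°: virtual centre (-0.0841, -0.1457, -0.0688), radius l
|centre ₂|²−|centre ₁|² = -0.0057;  |centre ₃|²−|centre ₁|² = -0.0028
plane₁₂: -0.5235x+0.2548y+-0.2255z = -0.0057
det = 0.2914;  x = 0.0082+-0.3824z,  y = -0.0057+0.0994z
sphere 1 gives Az²+Bz+C=0 with A=1.1561, B=0.0949, C=-0.0695;  B²−4AC=0.3306;  roots -0.2897, 0.2076;  negative root z = -0.2897
x = 0.1190, y = -0.0345

(0.1190, -0.0345, -0.2897)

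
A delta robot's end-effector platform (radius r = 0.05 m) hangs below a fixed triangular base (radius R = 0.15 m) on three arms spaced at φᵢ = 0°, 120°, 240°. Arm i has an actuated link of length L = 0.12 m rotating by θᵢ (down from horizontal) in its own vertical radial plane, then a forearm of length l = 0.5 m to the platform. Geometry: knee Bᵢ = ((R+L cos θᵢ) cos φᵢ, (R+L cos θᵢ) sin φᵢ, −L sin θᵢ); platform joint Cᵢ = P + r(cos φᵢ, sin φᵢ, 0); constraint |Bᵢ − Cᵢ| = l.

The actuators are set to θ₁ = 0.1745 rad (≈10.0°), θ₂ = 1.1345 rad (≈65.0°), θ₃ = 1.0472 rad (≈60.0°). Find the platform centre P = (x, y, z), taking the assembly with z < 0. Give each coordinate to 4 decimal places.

(0.1713, -0.0157, -0.5184)

arm 1 at φ=0.0°: ρ1 = 0.2182;  S1 = (0.2182, 0.0000, -0.0208)
φ2=120.0°: virtual centre (-0.0754, 0.1305, -0.1088), radius l
S3 = (0.1600·cos240.0°, 0.1600·sin240.0°, -0.1039) = (-0.0800, -0.1386, -0.1039)
subtract pairs → two planes through P
linear system: -0.5871x+0.2610y = -0.0135−-0.1758z; -0.5964x+-0.2771y = -0.0116−-0.1662z
Cramer: x(z) = 0.0213-0.2893z;  y(z) = -0.0038+0.0230z
into |P−S₁|² = l²: 1.0842z² + 0.1554z + -0.2108 = 0;  Δ = 0.9383;  z = -0.5184 or 0.3750 → z<0 root = -0.5184
x = 0.1713, y = -0.0157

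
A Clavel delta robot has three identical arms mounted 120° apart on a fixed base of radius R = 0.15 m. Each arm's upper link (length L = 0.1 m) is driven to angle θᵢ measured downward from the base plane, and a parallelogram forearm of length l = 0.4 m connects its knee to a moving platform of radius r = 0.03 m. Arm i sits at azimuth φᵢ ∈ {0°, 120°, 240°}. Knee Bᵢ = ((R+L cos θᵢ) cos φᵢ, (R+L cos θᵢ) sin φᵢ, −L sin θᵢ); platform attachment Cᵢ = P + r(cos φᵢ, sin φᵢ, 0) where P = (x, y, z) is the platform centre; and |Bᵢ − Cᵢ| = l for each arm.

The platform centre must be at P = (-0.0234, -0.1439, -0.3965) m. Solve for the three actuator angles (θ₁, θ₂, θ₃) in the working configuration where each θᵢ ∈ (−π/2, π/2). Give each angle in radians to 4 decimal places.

θ₁ = 0.9596, θ₂ = 1.3956, θ₃ = 0.0871

rotate P by −φ1: (-0.0234, -0.1439, -0.3965)
  A cos θ + B sin θ = C:  0.1434·cos θ + -0.3965·sin θ = -0.2424
  γ=atan2(-0.3965,0.1434)=-1.2238;  ψ=arccos(-0.5749)=2.1833;  θ1=γ+ψ≈0.9596
φ2=120.0° → target in arm frame (-0.1129, 0.0922)
  e−x'=0.2329;  (l²−L²−(e−x')²−y'²−z²)/2L = -0.3498
  γ=atan2(-0.3965,0.2329)=-1.0397;  ψ=arccos(-0.7608)=2.4353;  θ2=γ+ψ≈1.3956
arm 3 (φ=240.0°): x'=0.1363, y'=0.0517
  A=-0.0163, B=-0.3965, C=(l²−L²−A²−y'²−z²)/(2L)=-0.0507
  γ=atan2(-0.3965,-0.0163)=-1.6119;  ψ=arccos(-0.1279)=1.6990;  θ3=γ+ψ≈0.0871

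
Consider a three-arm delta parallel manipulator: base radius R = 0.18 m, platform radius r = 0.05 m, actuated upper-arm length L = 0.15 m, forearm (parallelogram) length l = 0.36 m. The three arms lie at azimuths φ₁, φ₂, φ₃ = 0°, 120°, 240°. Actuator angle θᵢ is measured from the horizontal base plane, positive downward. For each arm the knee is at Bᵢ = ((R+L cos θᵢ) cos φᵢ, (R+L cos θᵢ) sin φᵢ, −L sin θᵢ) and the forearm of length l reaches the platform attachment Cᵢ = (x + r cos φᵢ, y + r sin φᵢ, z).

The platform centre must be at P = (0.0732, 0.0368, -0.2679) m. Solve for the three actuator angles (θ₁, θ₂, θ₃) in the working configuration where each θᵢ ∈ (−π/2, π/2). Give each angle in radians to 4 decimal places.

rotate P by −φ1: (0.0732, 0.0368, -0.2679)
  A=0.0568, B=-0.2679, C=(l²−L²−A²−y'²−z²)/(2L)=0.1025
  θ1 = atan2(B,A) + arccos(C/0.2739) = -0.1747
φ2=120.0° → target in arm frame (-0.0047, -0.0818)
  e−x'=0.1347;  (l²−L²−(e−x')²−y'²−z²)/2L = 0.0350
  √(A²+B²)=0.2999;  θ2 = -1.1048+1.4540 ≈ 0.3491
φ3=240.0° → target in arm frame (-0.0685, 0.0450)
  A cos θ + B sin θ = C:  0.1985·cos θ + -0.2679·sin θ = -0.0203
  θ3 = atan2(B,A) + arccos(C/0.3334) = 0.6985

θ₁ = -0.1747, θ₂ = 0.3491, θ₃ = 0.6985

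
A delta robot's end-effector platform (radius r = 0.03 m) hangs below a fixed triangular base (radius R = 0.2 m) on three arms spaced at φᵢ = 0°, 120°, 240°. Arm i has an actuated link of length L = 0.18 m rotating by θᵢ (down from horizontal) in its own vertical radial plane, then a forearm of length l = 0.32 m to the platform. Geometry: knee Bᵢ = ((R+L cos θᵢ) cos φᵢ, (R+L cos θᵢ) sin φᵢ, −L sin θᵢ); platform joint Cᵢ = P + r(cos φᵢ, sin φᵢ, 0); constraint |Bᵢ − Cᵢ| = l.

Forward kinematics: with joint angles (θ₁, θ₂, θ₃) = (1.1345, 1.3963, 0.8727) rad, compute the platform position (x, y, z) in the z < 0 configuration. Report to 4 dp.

S1 = (0.2461·cos0.0°, 0.2461·sin0.0°, -0.1631) = (0.2461, 0.0000, -0.1631)
φ2=120.0°: virtual centre (-0.1006, 0.1743, -0.1773), radius l
S3 = (0.2857·cos240.0°, 0.2857·sin240.0°, -0.1379) = (-0.1428, -0.2474, -0.1379)
eliminate P² terms by subtracting sphere 1 from 2 and 3
plane₁₂: -0.6934x+0.3486y+-0.0283z = -0.0152
det = 0.6142;  x = 0.0046+0.0059z,  y = -0.0345+0.0928z
into |P−S₁|² = l²: 1.0086z² + 0.3170z + -0.0163 = 0;  Δ = 0.1663;  z = -0.3593 or 0.0450 → z<0 root = -0.3593
x = 0.0025, y = -0.0678

(0.0025, -0.0678, -0.3593)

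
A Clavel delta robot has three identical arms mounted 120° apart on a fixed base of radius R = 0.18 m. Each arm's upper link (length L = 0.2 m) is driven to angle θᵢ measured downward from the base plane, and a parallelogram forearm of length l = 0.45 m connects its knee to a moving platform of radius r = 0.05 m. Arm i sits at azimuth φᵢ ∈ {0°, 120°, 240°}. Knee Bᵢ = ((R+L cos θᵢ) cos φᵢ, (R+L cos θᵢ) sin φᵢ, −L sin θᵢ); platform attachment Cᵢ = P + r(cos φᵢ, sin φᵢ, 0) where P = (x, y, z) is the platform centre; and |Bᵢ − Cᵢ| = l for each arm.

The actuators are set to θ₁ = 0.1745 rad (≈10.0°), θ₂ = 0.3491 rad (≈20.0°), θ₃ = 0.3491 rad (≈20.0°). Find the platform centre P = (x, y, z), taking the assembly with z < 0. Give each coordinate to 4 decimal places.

(0.0281, 0.0000, -0.3712)

φ1=0.0°: virtual centre (0.3270, 0.0000, -0.0347), radius l
φ2=120.0°: virtual centre (-0.1590, 0.2753, -0.0684), radius l
arm 3 at φ=240.0°: e+L cos θ3 = 0.3179;  centre 3 = (-0.1590, -0.2753, -0.0684)
|centre ₂|²−|centre ₁|² = -0.0023;  |centre ₃|²−|centre ₁|² = -0.0023
plane₁₂: -0.9719x+0.5507y+-0.0674z = -0.0023
Cramer: x(z) = 0.0024-0.0693z;  y(z) = 0.0000+0.0000z
quadratic in z: (1.0048)z²+(0.1144)z+(-0.0960)=0, √Δ=0.6315 → z ∈ {-0.3712, 0.2573}; z = -0.3712 (taking z<0)
x = 0.0281, y = 0.0000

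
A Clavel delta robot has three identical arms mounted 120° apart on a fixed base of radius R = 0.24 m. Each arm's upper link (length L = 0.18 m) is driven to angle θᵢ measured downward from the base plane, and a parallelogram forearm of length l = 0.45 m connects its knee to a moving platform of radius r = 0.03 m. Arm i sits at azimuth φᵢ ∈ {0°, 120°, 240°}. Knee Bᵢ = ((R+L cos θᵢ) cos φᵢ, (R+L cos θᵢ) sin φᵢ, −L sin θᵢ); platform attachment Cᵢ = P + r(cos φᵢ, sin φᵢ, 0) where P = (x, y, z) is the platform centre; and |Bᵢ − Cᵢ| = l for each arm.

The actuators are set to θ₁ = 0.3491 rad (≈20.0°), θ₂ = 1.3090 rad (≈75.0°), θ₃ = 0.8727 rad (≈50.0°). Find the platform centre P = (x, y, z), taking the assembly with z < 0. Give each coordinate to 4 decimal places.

(0.1144, -0.0665, -0.4193)

centre 1 = (0.3791·cos0.0°, 0.3791·sin0.0°, -0.0616) = (0.3791, 0.0000, -0.0616)
arm 2 at φ=120.0°: e+L cos θ2 = 0.2566;  centre 2 = (-0.1283, 0.2222, -0.1739)
centre 3 = (0.3257·cos240.0°, 0.3257·sin240.0°, -0.1379) = (-0.1628, -0.2821, -0.1379)
subtract pairs → two planes through P
plane₁₂: -1.0149x+0.4444y+-0.2246z = -0.0515
Cramer: x(z) = 0.0370-0.1845z;  y(z) = -0.0313+0.0840z
into |P−centre ₁|² = l²: 1.0411z² + 0.2441z + -0.0807 = 0;  Δ = 0.3956;  z = -0.4193 or 0.1848 → z<0 root = -0.4193
x = 0.1144, y = -0.0665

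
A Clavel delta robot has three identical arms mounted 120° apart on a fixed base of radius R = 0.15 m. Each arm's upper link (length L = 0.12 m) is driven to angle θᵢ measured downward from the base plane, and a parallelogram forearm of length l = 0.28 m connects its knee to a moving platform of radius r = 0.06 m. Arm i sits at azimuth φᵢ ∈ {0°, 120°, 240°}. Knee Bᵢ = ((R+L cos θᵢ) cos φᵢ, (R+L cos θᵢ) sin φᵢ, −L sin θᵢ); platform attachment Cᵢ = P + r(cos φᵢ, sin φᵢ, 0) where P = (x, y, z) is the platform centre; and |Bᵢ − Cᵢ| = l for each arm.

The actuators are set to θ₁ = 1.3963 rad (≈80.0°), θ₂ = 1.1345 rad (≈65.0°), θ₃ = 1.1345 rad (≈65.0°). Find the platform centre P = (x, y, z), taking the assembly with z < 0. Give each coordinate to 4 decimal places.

O1 = (0.1108·cos0.0°, 0.1108·sin0.0°, -0.1182) = (0.1108, 0.0000, -0.1182)
arm 2 at φ=120.0°: e+L cos θ2 = 0.1407;  O2 = (-0.0704, 0.1219, -0.1088)
arm 3 at φ=240.0°: e+L cos θ3 = 0.1407;  O3 = (-0.0704, -0.1219, -0.1088)
eliminate P² terms by subtracting sphere 1 from 2 and 3
[-0.3624 0.2437 0.0188]·P = 0.0054;  [-0.3624 -0.2437 0.0188]·P = 0.0054
Cramer: x(z) = -0.0148+0.0520z;  y(z) = 0.0000-0.0000z
into |P−O₁|² = l²: 1.0027z² + 0.2233z + -0.0486 = 0;  Δ = 0.2449;  z = -0.3581 or 0.1354 → z<0 root = -0.3581
x = -0.0335, y = 0.0000

(-0.0335, 0.0000, -0.3581)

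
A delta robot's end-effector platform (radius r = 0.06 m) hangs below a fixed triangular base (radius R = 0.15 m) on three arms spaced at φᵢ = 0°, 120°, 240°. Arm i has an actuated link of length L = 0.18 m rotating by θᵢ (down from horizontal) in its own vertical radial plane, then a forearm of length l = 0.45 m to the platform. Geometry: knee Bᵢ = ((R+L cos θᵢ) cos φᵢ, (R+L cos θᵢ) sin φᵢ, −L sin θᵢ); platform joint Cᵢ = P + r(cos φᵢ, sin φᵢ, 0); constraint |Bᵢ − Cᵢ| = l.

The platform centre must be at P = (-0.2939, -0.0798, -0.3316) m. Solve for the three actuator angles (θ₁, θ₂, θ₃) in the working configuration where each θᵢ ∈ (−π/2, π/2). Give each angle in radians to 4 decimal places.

rotate P by −φ1: (-0.2939, -0.0798, -0.3316)
  A cos θ + B sin θ = C:  0.3839·cos θ + -0.3316·sin θ = -0.2600
  √(A²+B²)=0.5073;  θ1 = -0.7124+2.1090 ≈ 1.3965
rotate P by −φ2: (0.0778, 0.2944, -0.3316)
  A cos θ + B sin θ = C:  0.0122·cos θ + -0.3316·sin θ = -0.0741
  θ2 = atan2(B,A) + arccos(C/0.3318) = 0.2620
arm 3 (φ=240.0°): x'=0.2161, y'=-0.2146
  A=-0.1261, B=-0.3316, C=(l²−L²−A²−y'²−z²)/(2L)=-0.0050
  θ3 = atan2(B,A) + arccos(C/0.3548) = -0.3491

θ₁ = 1.3965, θ₂ = 0.2620, θ₃ = -0.3491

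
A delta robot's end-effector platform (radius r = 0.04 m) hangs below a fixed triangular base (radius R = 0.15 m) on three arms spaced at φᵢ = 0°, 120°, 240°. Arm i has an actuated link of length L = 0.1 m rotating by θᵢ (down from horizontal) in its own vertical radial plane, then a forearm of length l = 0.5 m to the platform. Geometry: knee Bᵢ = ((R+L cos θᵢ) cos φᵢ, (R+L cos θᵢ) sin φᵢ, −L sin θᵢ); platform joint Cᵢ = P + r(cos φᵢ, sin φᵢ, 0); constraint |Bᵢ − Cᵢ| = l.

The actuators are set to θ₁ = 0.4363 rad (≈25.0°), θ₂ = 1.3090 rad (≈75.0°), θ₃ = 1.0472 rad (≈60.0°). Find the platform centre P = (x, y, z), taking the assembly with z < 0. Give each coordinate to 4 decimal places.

φ1=0.0°: virtual centre (0.2006, 0.0000, -0.0423), radius l
φ2=120.0°: virtual centre (-0.0679, 0.1177, -0.0966), radius l
φ3=240.0°: virtual centre (-0.0800, -0.1386, -0.0866), radius l
|S₂|²−|S₁|² = -0.0142;  |S₃|²−|S₁|² = -0.0089
[-0.5371 0.2354 -0.1087]·P = -0.0142;  [-0.5613 -0.2771 -0.0887]·P = -0.0089
det = 0.2810;  x = 0.0215+-0.1815z,  y = -0.0114+0.0475z
into |P−S₁|² = l²: 1.0352z² + 0.1484z + -0.2160 = 0;  Δ = 0.9165;  z = -0.5341 or 0.3907 → z<0 root = -0.5341
x = 0.1185, y = -0.0368

(0.1185, -0.0368, -0.5341)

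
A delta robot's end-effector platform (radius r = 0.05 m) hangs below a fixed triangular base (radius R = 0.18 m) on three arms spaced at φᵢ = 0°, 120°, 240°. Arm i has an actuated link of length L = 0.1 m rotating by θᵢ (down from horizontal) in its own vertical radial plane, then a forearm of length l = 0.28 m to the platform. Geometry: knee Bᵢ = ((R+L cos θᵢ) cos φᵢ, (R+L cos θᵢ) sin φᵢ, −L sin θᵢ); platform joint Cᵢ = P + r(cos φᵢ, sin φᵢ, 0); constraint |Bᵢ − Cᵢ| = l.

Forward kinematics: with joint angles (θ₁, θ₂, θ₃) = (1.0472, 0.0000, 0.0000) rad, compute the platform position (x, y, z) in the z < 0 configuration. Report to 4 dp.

(-0.0788, 0.0000, -0.1934)

O1 = (0.1800·cos0.0°, 0.1800·sin0.0°, -0.0866) = (0.1800, 0.0000, -0.0866)
O2 = (0.2300·cos120.0°, 0.2300·sin120.0°, 0.0000) = (-0.1150, 0.1992, 0.0000)
O3 = (0.2300·cos240.0°, 0.2300·sin240.0°, 0.0000) = (-0.1150, -0.1992, 0.0000)
eliminate P² terms by subtracting sphere 1 from 2 and 3
plane₁₂: -0.5900x+0.3984y+0.1732z = 0.0130
det = 0.4701;  x = -0.0220+0.2936z,  y = 0.0000+0.0000z
quadratic in z: (1.0862)z²+(0.0546)z+(-0.0301)=0, √Δ=0.3656 → z ∈ {-0.1934, 0.1432}; z = -0.1934 (taking z<0)
x = -0.0788, y = 0.0000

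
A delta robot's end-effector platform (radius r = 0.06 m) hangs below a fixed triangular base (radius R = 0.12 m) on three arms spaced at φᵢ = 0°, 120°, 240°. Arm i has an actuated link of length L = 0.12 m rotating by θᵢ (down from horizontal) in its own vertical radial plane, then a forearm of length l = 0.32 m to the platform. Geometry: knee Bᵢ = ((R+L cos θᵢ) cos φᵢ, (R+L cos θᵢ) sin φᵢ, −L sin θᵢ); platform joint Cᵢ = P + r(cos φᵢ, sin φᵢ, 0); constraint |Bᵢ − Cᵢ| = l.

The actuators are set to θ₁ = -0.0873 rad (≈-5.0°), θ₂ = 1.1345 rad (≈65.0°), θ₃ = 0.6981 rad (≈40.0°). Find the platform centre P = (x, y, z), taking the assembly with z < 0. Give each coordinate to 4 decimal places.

(0.1434, -0.0657, -0.3006)

centre 1 = (0.1795·cos0.0°, 0.1795·sin0.0°, 0.0105) = (0.1795, 0.0000, 0.0105)
φ2=120.0°: virtual centre (-0.0554, 0.0959, -0.1088), radius l
arm 3 at φ=240.0°: ρ3 = 0.1519;  centre 3 = (-0.0760, -0.1316, -0.0771)
eliminate P² terms by subtracting sphere 1 from 2 and 3
plane₁₂: -0.4698x+0.1918y+-0.2384z = -0.0083
Cramer: x(z) = 0.0127-0.4347z;  y(z) = -0.0120+0.1784z
sphere 1 gives Az²+Bz+C=0 with A=1.2208, B=0.1199, C=-0.0743;  B²−4AC=0.3772;  roots -0.3006, 0.2024;  negative root z = -0.3006
x = 0.1434, y = -0.0657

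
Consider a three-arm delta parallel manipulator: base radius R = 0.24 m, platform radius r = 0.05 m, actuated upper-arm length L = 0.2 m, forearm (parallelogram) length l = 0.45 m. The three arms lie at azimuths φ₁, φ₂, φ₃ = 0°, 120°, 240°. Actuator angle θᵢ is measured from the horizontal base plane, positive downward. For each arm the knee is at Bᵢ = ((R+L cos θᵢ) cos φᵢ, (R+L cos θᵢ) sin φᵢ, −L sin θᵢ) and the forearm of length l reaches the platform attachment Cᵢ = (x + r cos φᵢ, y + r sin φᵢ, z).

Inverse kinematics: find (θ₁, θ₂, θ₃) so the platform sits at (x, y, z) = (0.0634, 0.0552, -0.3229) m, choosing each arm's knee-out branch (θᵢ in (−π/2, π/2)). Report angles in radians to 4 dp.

θ₁ = 0.0875, θ₂ = 0.3491, θ₃ = 0.7856

φ1=0.0° → target in arm frame (0.0634, 0.0552)
  A cos θ + B sin θ = C:  0.1266·cos θ + -0.3229·sin θ = 0.0979
  √(A²+B²)=0.3468;  θ1 = -1.1971+1.2846 ≈ 0.0875
rotate P by −φ2: (0.0161, -0.0825, -0.3229)
  A cos θ + B sin θ = C:  0.1739·cos θ + -0.3229·sin θ = 0.0530
  √(A²+B²)=0.3667;  θ2 = -1.0768+1.4259 ≈ 0.3491
rotate P by −φ3: (-0.0795, 0.0273, -0.3229)
  A=0.2695, B=-0.3229, C=(l²−L²−A²−y'²−z²)/(2L)=-0.0379
  √(A²+B²)=0.4206;  θ3 = -0.8753+1.6609 ≈ 0.7856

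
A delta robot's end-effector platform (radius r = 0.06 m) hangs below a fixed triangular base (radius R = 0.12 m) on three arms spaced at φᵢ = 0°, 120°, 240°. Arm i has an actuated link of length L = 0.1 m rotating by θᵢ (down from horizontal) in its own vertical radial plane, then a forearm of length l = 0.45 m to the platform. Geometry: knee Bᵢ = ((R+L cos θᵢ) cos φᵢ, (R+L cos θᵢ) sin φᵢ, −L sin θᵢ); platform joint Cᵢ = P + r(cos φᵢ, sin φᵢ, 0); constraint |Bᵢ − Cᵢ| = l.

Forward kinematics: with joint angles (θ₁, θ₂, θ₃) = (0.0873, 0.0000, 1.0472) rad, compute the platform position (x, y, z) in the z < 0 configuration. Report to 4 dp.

φ1=0.0°: virtual centre (0.1596, 0.0000, -0.0087), radius l
arm 2 at φ=120.0°: e+L cos θ2 = 0.1600;  centre 2 = (-0.0800, 0.1386, 0.0000)
φ3=240.0°: virtual centre (-0.0550, -0.0953, -0.0866), radius l
subtract pairs → two planes through P
plane₁₂: -0.4792x+0.2771y+0.0174z = 0.0000
det = 0.2103;  x = 0.0078+-0.1895z,  y = 0.0137+-0.3906z
sphere 1 gives Az²+Bz+C=0 with A=1.1885, B=0.0643, C=-0.1792;  B²−4AC=0.8560;  roots -0.4163, 0.3622;  negative root z = -0.4163
x = 0.0867, y = 0.1763

(0.0867, 0.1763, -0.4163)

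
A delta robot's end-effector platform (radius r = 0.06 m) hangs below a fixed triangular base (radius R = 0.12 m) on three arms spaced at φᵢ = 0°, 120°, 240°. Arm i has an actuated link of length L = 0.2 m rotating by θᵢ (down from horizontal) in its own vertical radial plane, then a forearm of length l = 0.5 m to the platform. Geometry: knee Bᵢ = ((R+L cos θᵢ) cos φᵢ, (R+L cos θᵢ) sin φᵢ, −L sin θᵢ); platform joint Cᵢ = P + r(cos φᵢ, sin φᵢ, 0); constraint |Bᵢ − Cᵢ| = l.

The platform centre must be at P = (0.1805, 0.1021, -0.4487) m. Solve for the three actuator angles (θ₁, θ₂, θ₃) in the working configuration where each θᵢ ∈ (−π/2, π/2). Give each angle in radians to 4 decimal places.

θ₁ = -0.1747, θ₂ = 0.3491, θ₃ = 0.7853

arm 1 (φ=0.0°): x'=0.1805, y'=0.1021
  A=-0.1205, B=-0.4487, C=(l²−L²−A²−y'²−z²)/(2L)=-0.0407
  θ1 = atan2(B,A) + arccos(C/0.4646) = -0.1747
φ2=120.0° → target in arm frame (-0.0018, -0.2074)
  e−x'=0.0618;  (l²−L²−(e−x')²−y'²−z²)/2L = -0.0954
  θ2 = atan2(B,A) + arccos(C/0.4529) = 0.3491
φ3=240.0° → target in arm frame (-0.1787, 0.1053)
  e−x'=0.2387;  (l²−L²−(e−x')²−y'²−z²)/2L = -0.1484
  √(A²+B²)=0.5082;  θ3 = -1.0819+1.8672 ≈ 0.7853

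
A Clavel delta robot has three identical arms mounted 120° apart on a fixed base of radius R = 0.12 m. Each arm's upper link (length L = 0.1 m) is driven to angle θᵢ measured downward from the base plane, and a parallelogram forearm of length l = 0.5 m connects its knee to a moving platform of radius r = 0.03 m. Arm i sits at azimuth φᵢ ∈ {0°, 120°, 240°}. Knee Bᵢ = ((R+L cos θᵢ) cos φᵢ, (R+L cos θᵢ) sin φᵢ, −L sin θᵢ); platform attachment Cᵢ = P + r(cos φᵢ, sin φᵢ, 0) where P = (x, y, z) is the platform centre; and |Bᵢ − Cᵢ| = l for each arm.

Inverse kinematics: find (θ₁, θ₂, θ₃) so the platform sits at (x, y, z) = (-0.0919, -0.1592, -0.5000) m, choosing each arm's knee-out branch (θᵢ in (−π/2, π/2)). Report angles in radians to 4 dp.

θ₁ = 1.0474, θ₂ = 1.0475, θ₃ = 0.0004

arm 1 (φ=0.0°): x'=-0.0919, y'=-0.1592
  A cos θ + B sin θ = C:  0.1819·cos θ + -0.5000·sin θ = -0.3422
  θ1 = atan2(B,A) + arccos(C/0.5321) = 1.0474
φ2=120.0° → target in arm frame (-0.0919, 0.1592)
  A=0.1819, B=-0.5000, C=(l²−L²−A²−y'²−z²)/(2L)=-0.3422
  √(A²+B²)=0.5321;  θ2 = -1.2218+2.2694 ≈ 1.0475
φ3=240.0° → target in arm frame (0.1838, 0.0000)
  A cos θ + B sin θ = C:  -0.0938·cos θ + -0.5000·sin θ = -0.0940
  √(A²+B²)=0.5087;  θ3 = -1.7563+1.7567 ≈ 0.0004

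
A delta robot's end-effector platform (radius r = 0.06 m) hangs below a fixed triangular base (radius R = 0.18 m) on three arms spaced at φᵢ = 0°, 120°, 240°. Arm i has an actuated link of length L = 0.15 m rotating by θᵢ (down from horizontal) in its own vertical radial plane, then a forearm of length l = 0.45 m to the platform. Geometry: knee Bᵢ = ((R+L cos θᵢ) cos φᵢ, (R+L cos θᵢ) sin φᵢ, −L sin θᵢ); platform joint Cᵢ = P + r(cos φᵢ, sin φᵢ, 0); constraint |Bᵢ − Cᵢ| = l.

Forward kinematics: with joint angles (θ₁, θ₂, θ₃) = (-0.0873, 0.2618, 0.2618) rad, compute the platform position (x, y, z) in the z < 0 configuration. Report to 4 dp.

(0.0504, 0.0000, -0.3800)

arm 1 at φ=0.0°: (R−r)+L cos θ1 = 0.2694;  S1 = (0.2694, 0.0000, 0.0131)
S2 = (0.2649·cos120.0°, 0.2649·sin120.0°, -0.0388) = (-0.1324, 0.2294, -0.0388)
arm 3 at φ=240.0°: (R−r)+L cos θ3 = 0.2649;  S3 = (-0.1324, -0.2294, -0.0388)
subtract pairs → two planes through P
linear system: -0.8037x+0.4588y = -0.0011−-0.1038z; -0.8037x+-0.4588y = -0.0011−-0.1038z
Cramer: x(z) = 0.0014-0.1291z;  y(z) = 0.0000+0.0000z
quadratic in z: (1.0167)z²+(0.0431)z+(-0.1305)=0, √Δ=0.7297 → z ∈ {-0.3800, 0.3377}; z = -0.3800 (taking z<0)
x = 0.0504, y = 0.0000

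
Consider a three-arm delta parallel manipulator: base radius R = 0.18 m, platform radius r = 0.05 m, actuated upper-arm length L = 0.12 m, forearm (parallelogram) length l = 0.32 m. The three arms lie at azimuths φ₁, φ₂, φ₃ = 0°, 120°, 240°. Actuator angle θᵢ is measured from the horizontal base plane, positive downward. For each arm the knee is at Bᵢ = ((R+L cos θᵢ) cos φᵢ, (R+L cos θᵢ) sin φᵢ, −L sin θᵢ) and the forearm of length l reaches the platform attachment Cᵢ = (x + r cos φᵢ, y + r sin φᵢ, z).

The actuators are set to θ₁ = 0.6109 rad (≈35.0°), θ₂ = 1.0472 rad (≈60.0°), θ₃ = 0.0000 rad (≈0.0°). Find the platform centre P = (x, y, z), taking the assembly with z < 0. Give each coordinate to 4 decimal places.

(-0.0030, -0.0936, -0.2691)

S1 = (0.2283·cos0.0°, 0.2283·sin0.0°, -0.0688) = (0.2283, 0.0000, -0.0688)
φ2=120.0°: virtual centre (-0.0950, 0.1645, -0.1039), radius l
arm 3 at φ=240.0°: ρ3 = 0.2500;  S3 = (-0.1250, -0.2165, 0.0000)
subtract pairs → two planes through P
linear system: -0.6466x+0.3291y = -0.0100−-0.0702z; -0.7066x+-0.4330y = 0.0056−0.1377z
det = 0.5125;  x = 0.0048+0.0291z,  y = -0.0208+0.2704z
into |P−S₁|² = l²: 1.0740z² + 0.1134z + -0.0473 = 0;  Δ = 0.2159;  z = -0.2691 or 0.1636 → z<0 root = -0.2691
x = -0.0030, y = -0.0936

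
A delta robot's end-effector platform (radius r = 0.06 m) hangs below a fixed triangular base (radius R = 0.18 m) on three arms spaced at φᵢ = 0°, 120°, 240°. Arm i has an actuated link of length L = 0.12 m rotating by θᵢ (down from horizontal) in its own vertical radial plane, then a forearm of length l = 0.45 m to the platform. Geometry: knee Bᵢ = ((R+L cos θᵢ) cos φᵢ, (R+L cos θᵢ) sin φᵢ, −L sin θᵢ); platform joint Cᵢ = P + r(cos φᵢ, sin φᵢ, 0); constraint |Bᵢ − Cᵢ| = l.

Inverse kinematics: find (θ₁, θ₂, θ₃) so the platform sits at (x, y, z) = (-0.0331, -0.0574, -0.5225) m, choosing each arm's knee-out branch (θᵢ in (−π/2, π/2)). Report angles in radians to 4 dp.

rotate P by −φ1: (-0.0331, -0.0574, -0.5225)
  e−x'=0.1531;  (l²−L²−(e−x')²−y'²−z²)/2L = -0.4652
  γ=atan2(-0.5225,0.1531)=-1.2858;  ψ=arccos(-0.8544)=2.5951;  θ1=γ+ψ≈1.3093
rotate P by −φ2: (-0.0332, 0.0574, -0.5225)
  e−x'=0.1532;  (l²−L²−(e−x')²−y'²−z²)/2L = -0.4652
  θ2 = atan2(B,A) + arccos(C/0.5445) = 1.3096
rotate P by −φ3: (0.0663, 0.0000, -0.5225)
  A=0.0537, B=-0.5225, C=(l²−L²−A²−y'²−z²)/(2L)=-0.3658
  θ3 = atan2(B,A) + arccos(C/0.5253) = 0.8729

θ₁ = 1.3093, θ₂ = 1.3096, θ₃ = 0.8729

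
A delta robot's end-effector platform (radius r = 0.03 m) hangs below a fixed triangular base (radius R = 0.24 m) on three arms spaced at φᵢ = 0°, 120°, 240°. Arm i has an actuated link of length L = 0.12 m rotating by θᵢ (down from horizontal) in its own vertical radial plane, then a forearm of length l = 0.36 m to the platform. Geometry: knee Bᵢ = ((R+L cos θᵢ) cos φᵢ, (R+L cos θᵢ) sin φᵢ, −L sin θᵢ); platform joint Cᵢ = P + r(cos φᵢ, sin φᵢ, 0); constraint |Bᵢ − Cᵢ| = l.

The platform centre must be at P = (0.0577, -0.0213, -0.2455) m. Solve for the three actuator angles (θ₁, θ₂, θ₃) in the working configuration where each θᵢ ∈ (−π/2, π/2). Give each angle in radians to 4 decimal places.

φ1=0.0° → target in arm frame (0.0577, -0.0213)
  e−x'=0.1523;  (l²−L²−(e−x')²−y'²−z²)/2L = 0.1303
  θ1 = atan2(B,A) + arccos(C/0.2889) = 0.0872
rotate P by −φ2: (-0.0473, -0.0393, -0.2455)
  A cos θ + B sin θ = C:  0.2573·cos θ + -0.2455·sin θ = -0.0534
  θ2 = atan2(B,A) + arccos(C/0.3556) = 0.9596
rotate P by −φ3: (-0.0104, 0.0606, -0.2455)
  A=0.2204, B=-0.2455, C=(l²−L²−A²−y'²−z²)/(2L)=0.0112
  γ=atan2(-0.2455,0.2204)=-0.8392;  ψ=arccos(0.0338)=1.5370;  θ3=γ+ψ≈0.6978

θ₁ = 0.0872, θ₂ = 0.9596, θ₃ = 0.6978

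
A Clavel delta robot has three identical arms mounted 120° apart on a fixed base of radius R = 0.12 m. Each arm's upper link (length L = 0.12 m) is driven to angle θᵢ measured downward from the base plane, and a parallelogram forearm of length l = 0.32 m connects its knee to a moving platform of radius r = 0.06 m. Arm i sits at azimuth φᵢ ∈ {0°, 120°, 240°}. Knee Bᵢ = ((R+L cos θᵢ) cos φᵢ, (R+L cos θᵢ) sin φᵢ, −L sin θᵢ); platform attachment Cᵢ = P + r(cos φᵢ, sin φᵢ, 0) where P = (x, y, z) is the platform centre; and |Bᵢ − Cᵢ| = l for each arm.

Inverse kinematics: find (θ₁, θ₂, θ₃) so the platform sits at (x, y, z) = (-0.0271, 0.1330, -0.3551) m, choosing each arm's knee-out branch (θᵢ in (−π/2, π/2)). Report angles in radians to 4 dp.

arm 1 (φ=0.0°): x'=-0.0271, y'=0.1330
  A cos θ + B sin θ = C:  0.0871·cos θ + -0.3551·sin θ = -0.2640
  θ1 = atan2(B,A) + arccos(C/0.3656) = 1.0475
rotate P by −φ2: (0.1287, -0.0430, -0.3551)
  A cos θ + B sin θ = C:  -0.0687·cos θ + -0.3551·sin θ = -0.1861
  γ=atan2(-0.3551,-0.0687)=-1.7620;  ψ=arccos(-0.5146)=2.1114;  θ2=γ+ψ≈0.3494
rotate P by −φ3: (-0.1016, -0.0900, -0.3551)
  e−x'=0.1616;  (l²−L²−(e−x')²−y'²−z²)/2L = -0.3013
  θ3 = atan2(B,A) + arccos(C/0.3902) = 1.3096

θ₁ = 1.0475, θ₂ = 0.3494, θ₃ = 1.3096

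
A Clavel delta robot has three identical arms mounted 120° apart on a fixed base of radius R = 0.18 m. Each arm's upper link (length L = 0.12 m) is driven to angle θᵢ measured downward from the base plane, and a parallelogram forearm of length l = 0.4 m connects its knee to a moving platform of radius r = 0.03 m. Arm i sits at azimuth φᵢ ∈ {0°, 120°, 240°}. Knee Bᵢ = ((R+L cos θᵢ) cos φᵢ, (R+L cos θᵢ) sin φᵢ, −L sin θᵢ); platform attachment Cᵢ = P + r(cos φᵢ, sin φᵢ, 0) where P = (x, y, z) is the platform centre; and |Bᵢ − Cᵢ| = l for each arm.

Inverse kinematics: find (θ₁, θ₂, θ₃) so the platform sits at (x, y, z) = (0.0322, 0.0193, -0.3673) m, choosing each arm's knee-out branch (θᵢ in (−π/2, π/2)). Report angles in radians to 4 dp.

rotate P by −φ1: (0.0322, 0.0193, -0.3673)
  e−x'=0.1178;  (l²−L²−(e−x')²−y'²−z²)/2L = -0.0148
  √(A²+B²)=0.3857;  θ1 = -1.2604+1.6092 ≈ 0.3488
arm 2 (φ=120.0°): x'=0.0006, y'=-0.0375
  A cos θ + B sin θ = C:  0.1494·cos θ + -0.3673·sin θ = -0.0543
  θ2 = atan2(B,A) + arccos(C/0.3965) = 0.5237
arm 3 (φ=240.0°): x'=-0.0328, y'=0.0182
  A cos θ + B sin θ = C:  0.1828·cos θ + -0.3673·sin θ = -0.0961
  θ3 = atan2(B,A) + arccos(C/0.4103) = 0.6982

θ₁ = 0.3488, θ₂ = 0.5237, θ₃ = 0.6982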